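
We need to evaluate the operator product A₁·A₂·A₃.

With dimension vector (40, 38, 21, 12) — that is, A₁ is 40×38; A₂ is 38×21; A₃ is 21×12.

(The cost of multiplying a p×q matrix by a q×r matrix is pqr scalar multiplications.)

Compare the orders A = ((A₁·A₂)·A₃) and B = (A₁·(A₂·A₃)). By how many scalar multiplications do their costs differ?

Order A = ((A₁·A₂)·A₃): (A₁·A₂): 40×38 by 38×21 → 40×21, cost 40·38·21 = 31920; ((A₁·A₂)·A₃): 40×21 by 21×12 → 40×12, cost 40·21·12 = 10080; cumulative 42000. Total 42000.
Order B = (A₁·(A₂·A₃)): (A₂·A₃): 38×21 by 21×12 → 38×12, cost 38·21·12 = 9576; (A₁·(A₂·A₃)): 40×38 by 38×12 → 40×12, cost 40·38·12 = 18240; cumulative 27816. Total 27816.
Difference: |42000 − 27816| = 14184.

14184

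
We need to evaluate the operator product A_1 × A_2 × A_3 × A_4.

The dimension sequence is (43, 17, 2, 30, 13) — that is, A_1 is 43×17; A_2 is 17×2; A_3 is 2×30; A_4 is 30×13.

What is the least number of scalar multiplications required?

Adjacent pairs: A_1A_2 = 43·17·2 = 1462; A_2A_3 = 17·2·30 = 1020; A_3A_4 = 2·30·13 = 780.
Length 3: A_1..A_3: k=1: 0+1020+43·17·30=22950; k=2: 1462+0+43·2·30=4042 → min 4042 | A_2..A_4: k=2: 0+780+17·2·13=1222; k=3: 1020+0+17·30·13=7650 → min 1222.
Length 4: A_1..A_4: k=1: 0+1222+43·17·13=10725; k=2: 1462+780+43·2·13=3360; k=3: 4042+0+43·30·13=20812 → min 3360.
Optimal order: ((A_1 × A_2) × (A_3 × A_4)) with cost 3360.

3360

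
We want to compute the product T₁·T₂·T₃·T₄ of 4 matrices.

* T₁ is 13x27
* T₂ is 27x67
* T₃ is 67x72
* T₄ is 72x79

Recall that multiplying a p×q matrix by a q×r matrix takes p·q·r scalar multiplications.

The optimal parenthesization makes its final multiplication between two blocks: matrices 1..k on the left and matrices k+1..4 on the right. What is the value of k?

Adjacent pairs: T₁T₂ = 13·27·67 = 23517; T₂T₃ = 27·67·72 = 130248; T₃T₄ = 67·72·79 = 381096.
Length 3: T₁..T₃: k=1: 0+130248+13·27·72=155520; k=2: 23517+0+13·67·72=86229 → min 86229 | T₂..T₄: k=2: 0+381096+27·67·79=524007; k=3: 130248+0+27·72·79=283824 → min 283824.
Top-level splits: k=1: (T₁..T₁)·(T₂..T₄) → 0+283824+13·27·79 = 311553; k=2: (T₁..T₂)·(T₃..T₄) → 23517+381096+13·67·79 = 473422; k=3: (T₁..T₃)·(T₄..T₄) → 86229+0+13·72·79 = 160173.
Best split is after T₃, i.e. k = 3.

3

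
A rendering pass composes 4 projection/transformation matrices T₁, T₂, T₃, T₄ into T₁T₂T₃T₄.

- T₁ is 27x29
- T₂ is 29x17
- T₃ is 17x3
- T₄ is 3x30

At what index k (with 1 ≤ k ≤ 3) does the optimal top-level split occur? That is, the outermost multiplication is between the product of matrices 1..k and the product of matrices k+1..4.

Adjacent pairs: T₁T₂ = 27·29·17 = 13311; T₂T₃ = 29·17·3 = 1479; T₃T₄ = 17·3·30 = 1530.
Length 3: T₁..T₃: k=1: 0+1479+27·29·3=3828; k=2: 13311+0+27·17·3=14688 → min 3828 | T₂..T₄: k=2: 0+1530+29·17·30=16320; k=3: 1479+0+29·3·30=4089 → min 4089.
Top-level splits: k=1: (T₁..T₁)·(T₂..T₄) → 0+4089+27·29·30 = 27579; k=2: (T₁..T₂)·(T₃..T₄) → 13311+1530+27·17·30 = 28611; k=3: (T₁..T₃)·(T₄..T₄) → 3828+0+27·3·30 = 6258.
Best split is after T₃, i.e. k = 3.

3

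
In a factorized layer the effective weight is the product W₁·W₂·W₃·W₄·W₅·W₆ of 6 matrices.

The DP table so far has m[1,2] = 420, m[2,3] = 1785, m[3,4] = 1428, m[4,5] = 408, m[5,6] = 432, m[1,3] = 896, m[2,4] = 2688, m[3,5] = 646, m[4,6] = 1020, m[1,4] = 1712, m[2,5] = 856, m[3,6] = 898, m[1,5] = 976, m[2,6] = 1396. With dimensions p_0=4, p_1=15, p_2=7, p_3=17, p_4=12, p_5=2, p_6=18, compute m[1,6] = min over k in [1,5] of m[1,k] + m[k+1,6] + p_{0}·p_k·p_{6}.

1120

m[1,6] = min over k∈[1,5] of m[1,k]+m[k+1,6]+p_{0}·p_k·p_{6}.
k=1: 0 + 1396 + 4·15·18 = 2476; k=2: 420 + 898 + 4·7·18 = 1822; k=3: 896 + 1020 + 4·17·18 = 3140; k=4: 1712 + 432 + 4·12·18 = 3008; k=5: 976 + 0 + 4·2·18 = 1120.
Minimum: 1120 at k=5.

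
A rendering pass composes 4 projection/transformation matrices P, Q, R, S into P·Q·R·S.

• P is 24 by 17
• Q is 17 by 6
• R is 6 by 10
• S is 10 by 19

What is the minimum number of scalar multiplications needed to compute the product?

Adjacent pairs: PQ = 24·17·6 = 2448; QR = 17·6·10 = 1020; RS = 6·10·19 = 1140.
Length 3: P..R: k=1: 0+1020+24·17·10=5100; k=2: 2448+0+24·6·10=3888 → min 3888 | Q..S: k=2: 0+1140+17·6·19=3078; k=3: 1020+0+17·10·19=4250 → min 3078.
Length 4: P..S: k=1: 0+3078+24·17·19=10830; k=2: 2448+1140+24·6·19=6324; k=3: 3888+0+24·10·19=8448 → min 6324.
Optimal order: ((P·Q)·(R·S)) with cost 6324.

6324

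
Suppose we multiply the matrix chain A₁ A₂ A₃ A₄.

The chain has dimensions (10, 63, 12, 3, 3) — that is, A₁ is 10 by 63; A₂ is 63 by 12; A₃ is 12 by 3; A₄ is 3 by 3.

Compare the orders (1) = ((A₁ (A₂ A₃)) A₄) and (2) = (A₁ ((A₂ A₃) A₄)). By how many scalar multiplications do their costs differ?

477

Order (1) = ((A₁ (A₂ A₃)) A₄): (A₂ A₃): 63×12 by 12×3 → 63×3, cost 63·12·3 = 2268; (A₁ (A₂ A₃)): 10×63 by 63×3 → 10×3, cost 10·63·3 = 1890; cumulative 4158; ((A₁ (A₂ A₃)) A₄): 10×3 by 3×3 → 10×3, cost 10·3·3 = 90; cumulative 4248. Total 4248.
Order (2) = (A₁ ((A₂ A₃) A₄)): (A₂ A₃): 63×12 by 12×3 → 63×3, cost 63·12·3 = 2268; ((A₂ A₃) A₄): 63×3 by 3×3 → 63×3, cost 63·3·3 = 567; cumulative 2835; (A₁ ((A₂ A₃) A₄)): 10×63 by 63×3 → 10×3, cost 10·63·3 = 1890; cumulative 4725. Total 4725.
Difference: |4248 − 4725| = 477.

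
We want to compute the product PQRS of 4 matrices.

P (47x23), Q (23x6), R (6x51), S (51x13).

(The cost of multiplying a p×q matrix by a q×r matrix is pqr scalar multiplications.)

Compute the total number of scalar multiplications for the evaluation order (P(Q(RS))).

(RS): 6×51 by 51×13 → 6×13, cost 6·51·13 = 3978
(Q(RS)): 23×6 by 6×13 → 23×13, cost 23·6·13 = 1794; cumulative 5772
(P(Q(RS))): 47×23 by 23×13 → 47×13, cost 47·23·13 = 14053; cumulative 19825
Total: 19825 scalar multiplications.

19825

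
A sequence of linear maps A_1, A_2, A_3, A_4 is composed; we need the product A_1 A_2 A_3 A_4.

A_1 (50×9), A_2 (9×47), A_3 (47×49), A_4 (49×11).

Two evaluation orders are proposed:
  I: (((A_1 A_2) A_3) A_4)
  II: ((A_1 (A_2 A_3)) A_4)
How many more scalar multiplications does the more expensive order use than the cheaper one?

Order I = (((A_1 A_2) A_3) A_4): (A_1 A_2): 50×9 by 9×47 → 50×47, cost 50·9·47 = 21150; ((A_1 A_2) A_3): 50×47 by 47×49 → 50×49, cost 50·47·49 = 115150; cumulative 136300; (((A_1 A_2) A_3) A_4): 50×49 by 49×11 → 50×11, cost 50·49·11 = 26950; cumulative 163250. Total 163250.
Order II = ((A_1 (A_2 A_3)) A_4): (A_2 A_3): 9×47 by 47×49 → 9×49, cost 9·47·49 = 20727; (A_1 (A_2 A_3)): 50×9 by 9×49 → 50×49, cost 50·9·49 = 22050; cumulative 42777; ((A_1 (A_2 A_3)) A_4): 50×49 by 49×11 → 50×11, cost 50·49·11 = 26950; cumulative 69727. Total 69727.
Difference: |163250 − 69727| = 93523.

93523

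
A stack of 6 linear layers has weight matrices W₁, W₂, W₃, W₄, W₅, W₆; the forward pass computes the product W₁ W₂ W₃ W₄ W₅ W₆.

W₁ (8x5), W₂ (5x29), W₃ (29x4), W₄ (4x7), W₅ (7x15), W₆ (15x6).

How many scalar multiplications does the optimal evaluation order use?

Adjacent pairs: W₁W₂ = 8·5·29 = 1160; W₂W₃ = 5·29·4 = 580; W₃W₄ = 29·4·7 = 812; W₄W₅ = 4·7·15 = 420; W₅W₆ = 7·15·6 = 630.
Length 3: W₁..W₃: k=1: 0+580+8·5·4=740; k=2: 1160+0+8·29·4=2088 → min 740 | W₂..W₄: k=2: 0+812+5·29·7=1827; k=3: 580+0+5·4·7=720 → min 720 | W₃..W₅: k=3: 0+420+29·4·15=2160; k=4: 812+0+29·7·15=3857 → min 2160 | W₄..W₆: k=4: 0+630+4·7·6=798; k=5: 420+0+4·15·6=780 → min 780.
Length 4: W₁..W₄: k=1: 0+720+8·5·7=1000; k=2: 1160+812+8·29·7=3596; k=3: 740+0+8·4·7=964 → min 964 | W₂..W₅: k=2: 0+2160+5·29·15=4335; k=3: 580+420+5·4·15=1300; k=4: 720+0+5·7·15=1245 → min 1245 | W₃..W₆: k=3: 0+780+29·4·6=1476; k=4: 812+630+29·7·6=2660; k=5: 2160+0+29·15·6=4770 → min 1476.
Length 5: W₁..W₅: k=1: 0+1245+8·5·15=1845; k=2: 1160+2160+8·29·15=6800; k=3: 740+420+8·4·15=1640; k=4: 964+0+8·7·15=1804 → min 1640 | W₂..W₆: k=2: 0+1476+5·29·6=2346; k=3: 580+780+5·4·6=1480; k=4: 720+630+5·7·6=1560; k=5: 1245+0+5·15·6=1695 → min 1480.
Length 6: W₁..W₆: k=1: 0+1480+8·5·6=1720; k=2: 1160+1476+8·29·6=4028; k=3: 740+780+8·4·6=1712; k=4: 964+630+8·7·6=1930; k=5: 1640+0+8·15·6=2360 → min 1712.
Optimal order: ((W₁ (W₂ W₃)) ((W₄ W₅) W₆)) with cost 1712.

1712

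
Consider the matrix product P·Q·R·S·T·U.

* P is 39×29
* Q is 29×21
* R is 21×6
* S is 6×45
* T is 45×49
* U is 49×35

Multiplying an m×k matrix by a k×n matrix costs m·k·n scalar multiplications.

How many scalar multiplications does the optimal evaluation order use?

42150

Adjacent pairs: PQ = 39·29·21 = 23751; QR = 29·21·6 = 3654; RS = 21·6·45 = 5670; ST = 6·45·49 = 13230; TU = 45·49·35 = 77175.
Length 3: P..R: k=1: 0+3654+39·29·6=10440; k=2: 23751+0+39·21·6=28665 → min 10440 | Q..S: k=2: 0+5670+29·21·45=33075; k=3: 3654+0+29·6·45=11484 → min 11484 | R..T: k=3: 0+13230+21·6·49=19404; k=4: 5670+0+21·45·49=51975 → min 19404 | S..U: k=4: 0+77175+6·45·35=86625; k=5: 13230+0+6·49·35=23520 → min 23520.
Length 4: P..S: k=1: 0+11484+39·29·45=62379; k=2: 23751+5670+39·21·45=66276; k=3: 10440+0+39·6·45=20970 → min 20970 | Q..T: k=2: 0+19404+29·21·49=49245; k=3: 3654+13230+29·6·49=25410; k=4: 11484+0+29·45·49=75429 → min 25410 | R..U: k=3: 0+23520+21·6·35=27930; k=4: 5670+77175+21·45·35=115920; k=5: 19404+0+21·49·35=55419 → min 27930.
Length 5: P..T: k=1: 0+25410+39·29·49=80829; k=2: 23751+19404+39·21·49=83286; k=3: 10440+13230+39·6·49=35136; k=4: 20970+0+39·45·49=106965 → min 35136 | Q..U: k=2: 0+27930+29·21·35=49245; k=3: 3654+23520+29·6·35=33264; k=4: 11484+77175+29·45·35=134334; k=5: 25410+0+29·49·35=75145 → min 33264.
Length 6: P..U: k=1: 0+33264+39·29·35=72849; k=2: 23751+27930+39·21·35=80346; k=3: 10440+23520+39·6·35=42150; k=4: 20970+77175+39·45·35=159570; k=5: 35136+0+39·49·35=102021 → min 42150.
Optimal order: ((P·(Q·R))·((S·T)·U)) with cost 42150.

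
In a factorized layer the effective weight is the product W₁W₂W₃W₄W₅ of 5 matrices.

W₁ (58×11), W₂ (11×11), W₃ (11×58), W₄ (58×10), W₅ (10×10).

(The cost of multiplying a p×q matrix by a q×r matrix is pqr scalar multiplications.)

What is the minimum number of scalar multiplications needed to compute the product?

Adjacent pairs: W₁W₂ = 58·11·11 = 7018; W₂W₃ = 11·11·58 = 7018; W₃W₄ = 11·58·10 = 6380; W₄W₅ = 58·10·10 = 5800.
Length 3: W₁..W₃: k=1: 0+7018+58·11·58=44022; k=2: 7018+0+58·11·58=44022 → min 44022 | W₂..W₄: k=2: 0+6380+11·11·10=7590; k=3: 7018+0+11·58·10=13398 → min 7590 | W₃..W₅: k=3: 0+5800+11·58·10=12180; k=4: 6380+0+11·10·10=7480 → min 7480.
Length 4: W₁..W₄: k=1: 0+7590+58·11·10=13970; k=2: 7018+6380+58·11·10=19778; k=3: 44022+0+58·58·10=77662 → min 13970 | W₂..W₅: k=2: 0+7480+11·11·10=8690; k=3: 7018+5800+11·58·10=19198; k=4: 7590+0+11·10·10=8690 → min 8690.
Length 5: W₁..W₅: k=1: 0+8690+58·11·10=15070; k=2: 7018+7480+58·11·10=20878; k=3: 44022+5800+58·58·10=83462; k=4: 13970+0+58·10·10=19770 → min 15070.
Optimal order: (W₁(W₂((W₃W₄)W₅))) with cost 15070.

15070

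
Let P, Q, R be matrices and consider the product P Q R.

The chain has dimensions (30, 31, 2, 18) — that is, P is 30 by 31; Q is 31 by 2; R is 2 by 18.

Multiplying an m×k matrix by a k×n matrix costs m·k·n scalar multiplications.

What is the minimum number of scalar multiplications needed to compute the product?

2940

Order (P (Q R)): (Q R): 31×2 by 2×18 → 31×18, cost 31·2·18 = 1116; (P (Q R)): 30×31 by 31×18 → 30×18, cost 30·31·18 = 16740; cumulative 17856. Total 17856.
Order ((P Q) R): (P Q): 30×31 by 31×2 → 30×2, cost 30·31·2 = 1860; ((P Q) R): 30×2 by 2×18 → 30×18, cost 30·2·18 = 1080; cumulative 2940. Total 2940.
Minimum: 2940.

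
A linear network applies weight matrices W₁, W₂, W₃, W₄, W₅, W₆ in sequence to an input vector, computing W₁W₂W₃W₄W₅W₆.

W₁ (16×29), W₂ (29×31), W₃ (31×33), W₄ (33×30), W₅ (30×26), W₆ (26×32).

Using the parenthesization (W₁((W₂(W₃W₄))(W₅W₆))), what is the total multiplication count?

(W₃W₄): 31×33 by 33×30 → 31×30, cost 31·33·30 = 30690
(W₂(W₃W₄)): 29×31 by 31×30 → 29×30, cost 29·31·30 = 26970; cumulative 57660
(W₅W₆): 30×26 by 26×32 → 30×32, cost 30·26·32 = 24960
((W₂(W₃W₄))(W₅W₆)): 29×30 by 30×32 → 29×32, cost 29·30·32 = 27840; cumulative 110460
(W₁((W₂(W₃W₄))(W₅W₆))): 16×29 by 29×32 → 16×32, cost 16·29·32 = 14848; cumulative 125308
Total: 125308 scalar multiplications.

125308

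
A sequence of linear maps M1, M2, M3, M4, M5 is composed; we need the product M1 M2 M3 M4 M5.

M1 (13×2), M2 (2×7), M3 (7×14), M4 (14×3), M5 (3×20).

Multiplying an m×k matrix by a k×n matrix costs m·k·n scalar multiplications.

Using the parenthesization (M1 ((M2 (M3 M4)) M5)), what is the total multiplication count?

(M3 M4): 7×14 by 14×3 → 7×3, cost 7·14·3 = 294
(M2 (M3 M4)): 2×7 by 7×3 → 2×3, cost 2·7·3 = 42; cumulative 336
((M2 (M3 M4)) M5): 2×3 by 3×20 → 2×20, cost 2·3·20 = 120; cumulative 456
(M1 ((M2 (M3 M4)) M5)): 13×2 by 2×20 → 13×20, cost 13·2·20 = 520; cumulative 976
Total: 976 scalar multiplications.

976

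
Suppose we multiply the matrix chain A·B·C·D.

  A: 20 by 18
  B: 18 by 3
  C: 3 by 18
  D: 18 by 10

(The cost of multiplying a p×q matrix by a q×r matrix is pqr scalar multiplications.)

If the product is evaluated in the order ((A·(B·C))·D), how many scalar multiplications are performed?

11052

(B·C): 18×3 by 3×18 → 18×18, cost 18·3·18 = 972
(A·(B·C)): 20×18 by 18×18 → 20×18, cost 20·18·18 = 6480; cumulative 7452
((A·(B·C))·D): 20×18 by 18×10 → 20×10, cost 20·18·10 = 3600; cumulative 11052
Total: 11052 scalar multiplications.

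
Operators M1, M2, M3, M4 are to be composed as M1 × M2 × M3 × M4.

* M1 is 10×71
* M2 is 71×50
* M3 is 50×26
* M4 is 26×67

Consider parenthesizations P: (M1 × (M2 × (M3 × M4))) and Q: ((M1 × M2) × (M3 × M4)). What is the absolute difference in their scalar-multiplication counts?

216420

Order P = (M1 × (M2 × (M3 × M4))): (M3 × M4): 50×26 by 26×67 → 50×67, cost 50·26·67 = 87100; (M2 × (M3 × M4)): 71×50 by 50×67 → 71×67, cost 71·50·67 = 237850; cumulative 324950; (M1 × (M2 × (M3 × M4))): 10×71 by 71×67 → 10×67, cost 10·71·67 = 47570; cumulative 372520. Total 372520.
Order Q = ((M1 × M2) × (M3 × M4)): (M1 × M2): 10×71 by 71×50 → 10×50, cost 10·71·50 = 35500; (M3 × M4): 50×26 by 26×67 → 50×67, cost 50·26·67 = 87100; ((M1 × M2) × (M3 × M4)): 10×50 by 50×67 → 10×67, cost 10·50·67 = 33500; cumulative 156100. Total 156100.
Difference: |372520 − 156100| = 216420.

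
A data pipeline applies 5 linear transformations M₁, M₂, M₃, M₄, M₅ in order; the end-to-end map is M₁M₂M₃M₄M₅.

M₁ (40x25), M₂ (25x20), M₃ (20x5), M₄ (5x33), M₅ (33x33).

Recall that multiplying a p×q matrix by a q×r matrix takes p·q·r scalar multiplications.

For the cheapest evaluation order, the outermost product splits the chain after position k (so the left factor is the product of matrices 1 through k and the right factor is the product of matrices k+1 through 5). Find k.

3

Adjacent pairs: M₁M₂ = 40·25·20 = 20000; M₂M₃ = 25·20·5 = 2500; M₃M₄ = 20·5·33 = 3300; M₄M₅ = 5·33·33 = 5445.
Length 3: M₁..M₃: k=1: 0+2500+40·25·5=7500; k=2: 20000+0+40·20·5=24000 → min 7500 | M₂..M₄: k=2: 0+3300+25·20·33=19800; k=3: 2500+0+25·5·33=6625 → min 6625 | M₃..M₅: k=3: 0+5445+20·5·33=8745; k=4: 3300+0+20·33·33=25080 → min 8745.
Length 4: M₁..M₄: k=1: 0+6625+40·25·33=39625; k=2: 20000+3300+40·20·33=49700; k=3: 7500+0+40·5·33=14100 → min 14100 | M₂..M₅: k=2: 0+8745+25·20·33=25245; k=3: 2500+5445+25·5·33=12070; k=4: 6625+0+25·33·33=33850 → min 12070.
Top-level splits: k=1: (M₁..M₁)·(M₂..M₅) → 0+12070+40·25·33 = 45070; k=2: (M₁..M₂)·(M₃..M₅) → 20000+8745+40·20·33 = 55145; k=3: (M₁..M₃)·(M₄..M₅) → 7500+5445+40·5·33 = 19545; k=4: (M₁..M₄)·(M₅..M₅) → 14100+0+40·33·33 = 57660.
Best split is after M₃, i.e. k = 3.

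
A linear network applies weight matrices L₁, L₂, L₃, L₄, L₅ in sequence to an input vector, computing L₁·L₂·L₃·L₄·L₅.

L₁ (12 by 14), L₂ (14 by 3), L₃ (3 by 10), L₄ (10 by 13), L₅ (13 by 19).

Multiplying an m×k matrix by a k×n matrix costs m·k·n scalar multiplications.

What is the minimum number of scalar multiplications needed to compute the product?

2319

Adjacent pairs: L₁L₂ = 12·14·3 = 504; L₂L₃ = 14·3·10 = 420; L₃L₄ = 3·10·13 = 390; L₄L₅ = 10·13·19 = 2470.
Length 3: L₁..L₃: k=1: 0+420+12·14·10=2100; k=2: 504+0+12·3·10=864 → min 864 | L₂..L₄: k=2: 0+390+14·3·13=936; k=3: 420+0+14·10·13=2240 → min 936 | L₃..L₅: k=3: 0+2470+3·10·19=3040; k=4: 390+0+3·13·19=1131 → min 1131.
Length 4: L₁..L₄: k=1: 0+936+12·14·13=3120; k=2: 504+390+12·3·13=1362; k=3: 864+0+12·10·13=2424 → min 1362 | L₂..L₅: k=2: 0+1131+14·3·19=1929; k=3: 420+2470+14·10·19=5550; k=4: 936+0+14·13·19=4394 → min 1929.
Length 5: L₁..L₅: k=1: 0+1929+12·14·19=5121; k=2: 504+1131+12·3·19=2319; k=3: 864+2470+12·10·19=5614; k=4: 1362+0+12·13·19=4326 → min 2319.
Optimal order: ((L₁·L₂)·((L₃·L₄)·L₅)) with cost 2319.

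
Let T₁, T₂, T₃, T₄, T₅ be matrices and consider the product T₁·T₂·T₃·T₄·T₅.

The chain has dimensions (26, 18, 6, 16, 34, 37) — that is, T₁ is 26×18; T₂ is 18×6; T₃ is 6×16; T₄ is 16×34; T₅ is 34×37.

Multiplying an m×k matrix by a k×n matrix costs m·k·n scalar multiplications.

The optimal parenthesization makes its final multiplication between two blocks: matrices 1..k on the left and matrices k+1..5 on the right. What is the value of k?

2

Adjacent pairs: T₁T₂ = 26·18·6 = 2808; T₂T₃ = 18·6·16 = 1728; T₃T₄ = 6·16·34 = 3264; T₄T₅ = 16·34·37 = 20128.
Length 3: T₁..T₃: k=1: 0+1728+26·18·16=9216; k=2: 2808+0+26·6·16=5304 → min 5304 | T₂..T₄: k=2: 0+3264+18·6·34=6936; k=3: 1728+0+18·16·34=11520 → min 6936 | T₃..T₅: k=3: 0+20128+6·16·37=23680; k=4: 3264+0+6·34·37=10812 → min 10812.
Length 4: T₁..T₄: k=1: 0+6936+26·18·34=22848; k=2: 2808+3264+26·6·34=11376; k=3: 5304+0+26·16·34=19448 → min 11376 | T₂..T₅: k=2: 0+10812+18·6·37=14808; k=3: 1728+20128+18·16·37=32512; k=4: 6936+0+18·34·37=29580 → min 14808.
Top-level splits: k=1: (T₁..T₁)·(T₂..T₅) → 0+14808+26·18·37 = 32124; k=2: (T₁..T₂)·(T₃..T₅) → 2808+10812+26·6·37 = 19392; k=3: (T₁..T₃)·(T₄..T₅) → 5304+20128+26·16·37 = 40824; k=4: (T₁..T₄)·(T₅..T₅) → 11376+0+26·34·37 = 44084.
Best split is after T₂, i.e. k = 2.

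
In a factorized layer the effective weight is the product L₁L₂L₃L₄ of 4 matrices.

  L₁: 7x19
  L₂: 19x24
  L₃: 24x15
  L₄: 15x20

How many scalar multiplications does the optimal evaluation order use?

7812

Adjacent pairs: L₁L₂ = 7·19·24 = 3192; L₂L₃ = 19·24·15 = 6840; L₃L₄ = 24·15·20 = 7200.
Length 3: L₁..L₃: k=1: 0+6840+7·19·15=8835; k=2: 3192+0+7·24·15=5712 → min 5712 | L₂..L₄: k=2: 0+7200+19·24·20=16320; k=3: 6840+0+19·15·20=12540 → min 12540.
Length 4: L₁..L₄: k=1: 0+12540+7·19·20=15200; k=2: 3192+7200+7·24·20=13752; k=3: 5712+0+7·15·20=7812 → min 7812.
Optimal order: (((L₁L₂)L₃)L₄) with cost 7812.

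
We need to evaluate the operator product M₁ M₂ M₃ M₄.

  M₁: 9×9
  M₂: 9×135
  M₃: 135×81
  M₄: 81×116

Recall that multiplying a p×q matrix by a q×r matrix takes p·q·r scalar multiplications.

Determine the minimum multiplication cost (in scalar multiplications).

Adjacent pairs: M₁M₂ = 9·9·135 = 10935; M₂M₃ = 9·135·81 = 98415; M₃M₄ = 135·81·116 = 1268460.
Length 3: M₁..M₃: k=1: 0+98415+9·9·81=104976; k=2: 10935+0+9·135·81=109350 → min 104976 | M₂..M₄: k=2: 0+1268460+9·135·116=1409400; k=3: 98415+0+9·81·116=182979 → min 182979.
Length 4: M₁..M₄: k=1: 0+182979+9·9·116=192375; k=2: 10935+1268460+9·135·116=1420335; k=3: 104976+0+9·81·116=189540 → min 189540.
Optimal order: ((M₁ (M₂ M₃)) M₄) with cost 189540.

189540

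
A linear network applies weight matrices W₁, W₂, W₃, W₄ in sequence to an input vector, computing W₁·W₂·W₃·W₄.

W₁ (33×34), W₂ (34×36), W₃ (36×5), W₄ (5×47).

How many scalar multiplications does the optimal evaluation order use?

Adjacent pairs: W₁W₂ = 33·34·36 = 40392; W₂W₃ = 34·36·5 = 6120; W₃W₄ = 36·5·47 = 8460.
Length 3: W₁..W₃: k=1: 0+6120+33·34·5=11730; k=2: 40392+0+33·36·5=46332 → min 11730 | W₂..W₄: k=2: 0+8460+34·36·47=65988; k=3: 6120+0+34·5·47=14110 → min 14110.
Length 4: W₁..W₄: k=1: 0+14110+33·34·47=66844; k=2: 40392+8460+33·36·47=104688; k=3: 11730+0+33·5·47=19485 → min 19485.
Optimal order: ((W₁·(W₂·W₃))·W₄) with cost 19485.

19485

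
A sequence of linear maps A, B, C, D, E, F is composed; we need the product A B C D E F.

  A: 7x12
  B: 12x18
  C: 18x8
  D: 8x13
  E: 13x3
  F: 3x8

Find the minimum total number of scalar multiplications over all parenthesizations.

Adjacent pairs: AB = 7·12·18 = 1512; BC = 12·18·8 = 1728; CD = 18·8·13 = 1872; DE = 8·13·3 = 312; EF = 13·3·8 = 312.
Length 3: A..C: k=1: 0+1728+7·12·8=2400; k=2: 1512+0+7·18·8=2520 → min 2400 | B..D: k=2: 0+1872+12·18·13=4680; k=3: 1728+0+12·8·13=2976 → min 2976 | C..E: k=3: 0+312+18·8·3=744; k=4: 1872+0+18·13·3=2574 → min 744 | D..F: k=4: 0+312+8·13·8=1144; k=5: 312+0+8·3·8=504 → min 504.
Length 4: A..D: k=1: 0+2976+7·12·13=4068; k=2: 1512+1872+7·18·13=5022; k=3: 2400+0+7·8·13=3128 → min 3128 | B..E: k=2: 0+744+12·18·3=1392; k=3: 1728+312+12·8·3=2328; k=4: 2976+0+12·13·3=3444 → min 1392 | C..F: k=3: 0+504+18·8·8=1656; k=4: 1872+312+18·13·8=4056; k=5: 744+0+18·3·8=1176 → min 1176.
Length 5: A..E: k=1: 0+1392+7·12·3=1644; k=2: 1512+744+7·18·3=2634; k=3: 2400+312+7·8·3=2880; k=4: 3128+0+7·13·3=3401 → min 1644 | B..F: k=2: 0+1176+12·18·8=2904; k=3: 1728+504+12·8·8=3000; k=4: 2976+312+12·13·8=4536; k=5: 1392+0+12·3·8=1680 → min 1680.
Length 6: A..F: k=1: 0+1680+7·12·8=2352; k=2: 1512+1176+7·18·8=3696; k=3: 2400+504+7·8·8=3352; k=4: 3128+312+7·13·8=4168; k=5: 1644+0+7·3·8=1812 → min 1812.
Optimal order: ((A (B (C (D E)))) F) with cost 1812.

1812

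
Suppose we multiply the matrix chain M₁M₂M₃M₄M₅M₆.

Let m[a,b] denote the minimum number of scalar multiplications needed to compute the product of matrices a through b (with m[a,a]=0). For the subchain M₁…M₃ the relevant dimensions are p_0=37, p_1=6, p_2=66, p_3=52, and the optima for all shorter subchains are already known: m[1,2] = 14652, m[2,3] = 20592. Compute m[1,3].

m[1,3] = min over k∈[1,2] of m[1,k]+m[k+1,3]+p_{0}·p_k·p_{3}.
k=1: 0 + 20592 + 37·6·52 = 32136; k=2: 14652 + 0 + 37·66·52 = 141636.
Minimum: 32136 at k=1.

32136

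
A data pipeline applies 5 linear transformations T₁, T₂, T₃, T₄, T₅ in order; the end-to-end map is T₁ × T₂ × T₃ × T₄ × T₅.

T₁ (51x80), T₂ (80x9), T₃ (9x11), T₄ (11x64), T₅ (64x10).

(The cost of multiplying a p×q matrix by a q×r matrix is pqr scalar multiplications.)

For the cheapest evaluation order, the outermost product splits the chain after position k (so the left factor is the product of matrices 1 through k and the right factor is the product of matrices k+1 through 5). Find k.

2

Adjacent pairs: T₁T₂ = 51·80·9 = 36720; T₂T₃ = 80·9·11 = 7920; T₃T₄ = 9·11·64 = 6336; T₄T₅ = 11·64·10 = 7040.
Length 3: T₁..T₃: k=1: 0+7920+51·80·11=52800; k=2: 36720+0+51·9·11=41769 → min 41769 | T₂..T₄: k=2: 0+6336+80·9·64=52416; k=3: 7920+0+80·11·64=64240 → min 52416 | T₃..T₅: k=3: 0+7040+9·11·10=8030; k=4: 6336+0+9·64·10=12096 → min 8030.
Length 4: T₁..T₄: k=1: 0+52416+51·80·64=313536; k=2: 36720+6336+51·9·64=72432; k=3: 41769+0+51·11·64=77673 → min 72432 | T₂..T₅: k=2: 0+8030+80·9·10=15230; k=3: 7920+7040+80·11·10=23760; k=4: 52416+0+80·64·10=103616 → min 15230.
Top-level splits: k=1: (T₁..T₁)·(T₂..T₅) → 0+15230+51·80·10 = 56030; k=2: (T₁..T₂)·(T₃..T₅) → 36720+8030+51·9·10 = 49340; k=3: (T₁..T₃)·(T₄..T₅) → 41769+7040+51·11·10 = 54419; k=4: (T₁..T₄)·(T₅..T₅) → 72432+0+51·64·10 = 105072.
Best split is after T₂, i.e. k = 2.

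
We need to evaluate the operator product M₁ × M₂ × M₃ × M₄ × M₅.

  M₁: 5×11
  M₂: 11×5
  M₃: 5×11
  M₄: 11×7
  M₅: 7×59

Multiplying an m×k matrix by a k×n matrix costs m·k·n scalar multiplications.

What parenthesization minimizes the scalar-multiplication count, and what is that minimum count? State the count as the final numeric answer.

Adjacent pairs: M₁M₂ = 5·11·5 = 275; M₂M₃ = 11·5·11 = 605; M₃M₄ = 5·11·7 = 385; M₄M₅ = 11·7·59 = 4543.
Length 3: M₁..M₃: k=1: 0+605+5·11·11=1210; k=2: 275+0+5·5·11=550 → min 550 | M₂..M₄: k=2: 0+385+11·5·7=770; k=3: 605+0+11·11·7=1452 → min 770 | M₃..M₅: k=3: 0+4543+5·11·59=7788; k=4: 385+0+5·7·59=2450 → min 2450.
Length 4: M₁..M₄: k=1: 0+770+5·11·7=1155; k=2: 275+385+5·5·7=835; k=3: 550+0+5·11·7=935 → min 835 | M₂..M₅: k=2: 0+2450+11·5·59=5695; k=3: 605+4543+11·11·59=12287; k=4: 770+0+11·7·59=5313 → min 5313.
Length 5: M₁..M₅: k=1: 0+5313+5·11·59=8558; k=2: 275+2450+5·5·59=4200; k=3: 550+4543+5·11·59=8338; k=4: 835+0+5·7·59=2900 → min 2900.
Optimal parenthesization: (((M₁ × M₂) × (M₃ × M₄)) × M₅) with cost 2900.

2900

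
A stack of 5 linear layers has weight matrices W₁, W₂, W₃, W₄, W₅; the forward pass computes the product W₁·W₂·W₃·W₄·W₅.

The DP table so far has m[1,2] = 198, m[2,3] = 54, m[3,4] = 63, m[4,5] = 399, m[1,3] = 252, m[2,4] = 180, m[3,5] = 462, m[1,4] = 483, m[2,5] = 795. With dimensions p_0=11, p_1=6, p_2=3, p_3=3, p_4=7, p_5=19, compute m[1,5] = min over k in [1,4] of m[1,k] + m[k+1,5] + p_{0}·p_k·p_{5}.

1278

m[1,5] = min over k∈[1,4] of m[1,k]+m[k+1,5]+p_{0}·p_k·p_{5}.
k=1: 0 + 795 + 11·6·19 = 2049; k=2: 198 + 462 + 11·3·19 = 1287; k=3: 252 + 399 + 11·3·19 = 1278; k=4: 483 + 0 + 11·7·19 = 1946.
Minimum: 1278 at k=3.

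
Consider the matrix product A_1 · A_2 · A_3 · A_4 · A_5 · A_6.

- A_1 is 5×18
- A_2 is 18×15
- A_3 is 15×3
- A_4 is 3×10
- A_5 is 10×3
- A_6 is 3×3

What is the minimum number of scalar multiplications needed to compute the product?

1242

Adjacent pairs: A_1A_2 = 5·18·15 = 1350; A_2A_3 = 18·15·3 = 810; A_3A_4 = 15·3·10 = 450; A_4A_5 = 3·10·3 = 90; A_5A_6 = 10·3·3 = 90.
Length 3: A_1..A_3: k=1: 0+810+5·18·3=1080; k=2: 1350+0+5·15·3=1575 → min 1080 | A_2..A_4: k=2: 0+450+18·15·10=3150; k=3: 810+0+18·3·10=1350 → min 1350 | A_3..A_5: k=3: 0+90+15·3·3=225; k=4: 450+0+15·10·3=900 → min 225 | A_4..A_6: k=4: 0+90+3·10·3=180; k=5: 90+0+3·3·3=117 → min 117.
Length 4: A_1..A_4: k=1: 0+1350+5·18·10=2250; k=2: 1350+450+5·15·10=2550; k=3: 1080+0+5·3·10=1230 → min 1230 | A_2..A_5: k=2: 0+225+18·15·3=1035; k=3: 810+90+18·3·3=1062; k=4: 1350+0+18·10·3=1890 → min 1035 | A_3..A_6: k=3: 0+117+15·3·3=252; k=4: 450+90+15·10·3=990; k=5: 225+0+15·3·3=360 → min 252.
Length 5: A_1..A_5: k=1: 0+1035+5·18·3=1305; k=2: 1350+225+5·15·3=1800; k=3: 1080+90+5·3·3=1215; k=4: 1230+0+5·10·3=1380 → min 1215 | A_2..A_6: k=2: 0+252+18·15·3=1062; k=3: 810+117+18·3·3=1089; k=4: 1350+90+18·10·3=1980; k=5: 1035+0+18·3·3=1197 → min 1062.
Length 6: A_1..A_6: k=1: 0+1062+5·18·3=1332; k=2: 1350+252+5·15·3=1827; k=3: 1080+117+5·3·3=1242; k=4: 1230+90+5·10·3=1470; k=5: 1215+0+5·3·3=1260 → min 1242.
Optimal order: ((A_1 · (A_2 · A_3)) · ((A_4 · A_5) · A_6)) with cost 1242.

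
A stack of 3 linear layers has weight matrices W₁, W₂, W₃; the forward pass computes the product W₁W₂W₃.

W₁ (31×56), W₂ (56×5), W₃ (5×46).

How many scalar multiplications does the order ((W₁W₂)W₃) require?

15810

(W₁W₂): 31×56 by 56×5 → 31×5, cost 31·56·5 = 8680
((W₁W₂)W₃): 31×5 by 5×46 → 31×46, cost 31·5·46 = 7130; cumulative 15810
Total: 15810 scalar multiplications.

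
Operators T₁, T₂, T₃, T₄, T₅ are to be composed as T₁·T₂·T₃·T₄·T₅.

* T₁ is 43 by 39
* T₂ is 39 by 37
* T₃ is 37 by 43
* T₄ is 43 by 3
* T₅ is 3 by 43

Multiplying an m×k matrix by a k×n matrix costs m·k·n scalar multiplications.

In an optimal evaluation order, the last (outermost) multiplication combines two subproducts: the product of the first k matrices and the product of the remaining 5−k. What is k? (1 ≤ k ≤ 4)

4

Adjacent pairs: T₁T₂ = 43·39·37 = 62049; T₂T₃ = 39·37·43 = 62049; T₃T₄ = 37·43·3 = 4773; T₄T₅ = 43·3·43 = 5547.
Length 3: T₁..T₃: k=1: 0+62049+43·39·43=134160; k=2: 62049+0+43·37·43=130462 → min 130462 | T₂..T₄: k=2: 0+4773+39·37·3=9102; k=3: 62049+0+39·43·3=67080 → min 9102 | T₃..T₅: k=3: 0+5547+37·43·43=73960; k=4: 4773+0+37·3·43=9546 → min 9546.
Length 4: T₁..T₄: k=1: 0+9102+43·39·3=14133; k=2: 62049+4773+43·37·3=71595; k=3: 130462+0+43·43·3=136009 → min 14133 | T₂..T₅: k=2: 0+9546+39·37·43=71595; k=3: 62049+5547+39·43·43=139707; k=4: 9102+0+39·3·43=14133 → min 14133.
Top-level splits: k=1: (T₁..T₁)·(T₂..T₅) → 0+14133+43·39·43 = 86244; k=2: (T₁..T₂)·(T₃..T₅) → 62049+9546+43·37·43 = 140008; k=3: (T₁..T₃)·(T₄..T₅) → 130462+5547+43·43·43 = 215516; k=4: (T₁..T₄)·(T₅..T₅) → 14133+0+43·3·43 = 19680.
Best split is after T₄, i.e. k = 4.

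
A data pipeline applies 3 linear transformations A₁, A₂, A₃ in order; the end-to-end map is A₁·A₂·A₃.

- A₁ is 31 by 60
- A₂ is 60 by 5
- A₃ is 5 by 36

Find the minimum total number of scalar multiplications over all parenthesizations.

Order (A₁·(A₂·A₃)): (A₂·A₃): 60×5 by 5×36 → 60×36, cost 60·5·36 = 10800; (A₁·(A₂·A₃)): 31×60 by 60×36 → 31×36, cost 31·60·36 = 66960; cumulative 77760. Total 77760.
Order ((A₁·A₂)·A₃): (A₁·A₂): 31×60 by 60×5 → 31×5, cost 31·60·5 = 9300; ((A₁·A₂)·A₃): 31×5 by 5×36 → 31×36, cost 31·5·36 = 5580; cumulative 14880. Total 14880.
Minimum: 14880.

14880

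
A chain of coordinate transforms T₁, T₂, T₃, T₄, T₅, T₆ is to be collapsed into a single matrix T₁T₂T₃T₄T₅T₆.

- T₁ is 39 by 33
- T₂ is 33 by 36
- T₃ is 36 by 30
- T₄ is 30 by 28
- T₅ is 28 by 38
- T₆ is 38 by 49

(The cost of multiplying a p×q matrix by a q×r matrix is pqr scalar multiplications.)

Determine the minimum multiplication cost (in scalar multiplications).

Adjacent pairs: T₁T₂ = 39·33·36 = 46332; T₂T₃ = 33·36·30 = 35640; T₃T₄ = 36·30·28 = 30240; T₄T₅ = 30·28·38 = 31920; T₅T₆ = 28·38·49 = 52136.
Length 3: T₁..T₃: k=1: 0+35640+39·33·30=74250; k=2: 46332+0+39·36·30=88452 → min 74250 | T₂..T₄: k=2: 0+30240+33·36·28=63504; k=3: 35640+0+33·30·28=63360 → min 63360 | T₃..T₅: k=3: 0+31920+36·30·38=72960; k=4: 30240+0+36·28·38=68544 → min 68544 | T₄..T₆: k=4: 0+52136+30·28·49=93296; k=5: 31920+0+30·38·49=87780 → min 87780.
Length 4: T₁..T₄: k=1: 0+63360+39·33·28=99396; k=2: 46332+30240+39·36·28=115884; k=3: 74250+0+39·30·28=107010 → min 99396 | T₂..T₅: k=2: 0+68544+33·36·38=113688; k=3: 35640+31920+33·30·38=105180; k=4: 63360+0+33·28·38=98472 → min 98472 | T₃..T₆: k=3: 0+87780+36·30·49=140700; k=4: 30240+52136+36·28·49=131768; k=5: 68544+0+36·38·49=135576 → min 131768.
Length 5: T₁..T₅: k=1: 0+98472+39·33·38=147378; k=2: 46332+68544+39·36·38=168228; k=3: 74250+31920+39·30·38=150630; k=4: 99396+0+39·28·38=140892 → min 140892 | T₂..T₆: k=2: 0+131768+33·36·49=189980; k=3: 35640+87780+33·30·49=171930; k=4: 63360+52136+33·28·49=160772; k=5: 98472+0+33·38·49=159918 → min 159918.
Length 6: T₁..T₆: k=1: 0+159918+39·33·49=222981; k=2: 46332+131768+39·36·49=246896; k=3: 74250+87780+39·30·49=219360; k=4: 99396+52136+39·28·49=205040; k=5: 140892+0+39·38·49=213510 → min 205040.
Optimal order: ((T₁((T₂T₃)T₄))(T₅T₆)) with cost 205040.

205040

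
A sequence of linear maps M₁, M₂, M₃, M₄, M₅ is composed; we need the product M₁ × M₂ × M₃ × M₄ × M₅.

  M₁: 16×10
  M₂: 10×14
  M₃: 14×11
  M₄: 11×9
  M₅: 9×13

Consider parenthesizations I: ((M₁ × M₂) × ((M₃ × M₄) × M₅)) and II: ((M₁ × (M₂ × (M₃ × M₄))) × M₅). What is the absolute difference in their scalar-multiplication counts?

2218

Order I = ((M₁ × M₂) × ((M₃ × M₄) × M₅)): (M₁ × M₂): 16×10 by 10×14 → 16×14, cost 16·10·14 = 2240; (M₃ × M₄): 14×11 by 11×9 → 14×9, cost 14·11·9 = 1386; ((M₃ × M₄) × M₅): 14×9 by 9×13 → 14×13, cost 14·9·13 = 1638; cumulative 3024; ((M₁ × M₂) × ((M₃ × M₄) × M₅)): 16×14 by 14×13 → 16×13, cost 16·14·13 = 2912; cumulative 8176. Total 8176.
Order II = ((M₁ × (M₂ × (M₃ × M₄))) × M₅): (M₃ × M₄): 14×11 by 11×9 → 14×9, cost 14·11·9 = 1386; (M₂ × (M₃ × M₄)): 10×14 by 14×9 → 10×9, cost 10·14·9 = 1260; cumulative 2646; (M₁ × (M₂ × (M₃ × M₄))): 16×10 by 10×9 → 16×9, cost 16·10·9 = 1440; cumulative 4086; ((M₁ × (M₂ × (M₃ × M₄))) × M₅): 16×9 by 9×13 → 16×13, cost 16·9·13 = 1872; cumulative 5958. Total 5958.
Difference: |8176 − 5958| = 2218.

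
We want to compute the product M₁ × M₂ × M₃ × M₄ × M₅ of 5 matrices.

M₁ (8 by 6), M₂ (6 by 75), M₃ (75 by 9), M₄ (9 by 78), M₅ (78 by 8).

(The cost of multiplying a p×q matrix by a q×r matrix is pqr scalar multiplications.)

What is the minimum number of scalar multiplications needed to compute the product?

10482

Adjacent pairs: M₁M₂ = 8·6·75 = 3600; M₂M₃ = 6·75·9 = 4050; M₃M₄ = 75·9·78 = 52650; M₄M₅ = 9·78·8 = 5616.
Length 3: M₁..M₃: k=1: 0+4050+8·6·9=4482; k=2: 3600+0+8·75·9=9000 → min 4482 | M₂..M₄: k=2: 0+52650+6·75·78=87750; k=3: 4050+0+6·9·78=8262 → min 8262 | M₃..M₅: k=3: 0+5616+75·9·8=11016; k=4: 52650+0+75·78·8=99450 → min 11016.
Length 4: M₁..M₄: k=1: 0+8262+8·6·78=12006; k=2: 3600+52650+8·75·78=103050; k=3: 4482+0+8·9·78=10098 → min 10098 | M₂..M₅: k=2: 0+11016+6·75·8=14616; k=3: 4050+5616+6·9·8=10098; k=4: 8262+0+6·78·8=12006 → min 10098.
Length 5: M₁..M₅: k=1: 0+10098+8·6·8=10482; k=2: 3600+11016+8·75·8=19416; k=3: 4482+5616+8·9·8=10674; k=4: 10098+0+8·78·8=15090 → min 10482.
Optimal order: (M₁ × ((M₂ × M₃) × (M₄ × M₅))) with cost 10482.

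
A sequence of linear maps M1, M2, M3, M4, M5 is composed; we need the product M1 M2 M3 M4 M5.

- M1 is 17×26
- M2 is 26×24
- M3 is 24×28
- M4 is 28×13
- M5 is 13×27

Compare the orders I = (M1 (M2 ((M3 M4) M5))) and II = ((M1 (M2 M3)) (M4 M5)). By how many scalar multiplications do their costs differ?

6586

Order I = (M1 (M2 ((M3 M4) M5))): (M3 M4): 24×28 by 28×13 → 24×13, cost 24·28·13 = 8736; ((M3 M4) M5): 24×13 by 13×27 → 24×27, cost 24·13·27 = 8424; cumulative 17160; (M2 ((M3 M4) M5)): 26×24 by 24×27 → 26×27, cost 26·24·27 = 16848; cumulative 34008; (M1 (M2 ((M3 M4) M5))): 17×26 by 26×27 → 17×27, cost 17·26·27 = 11934; cumulative 45942. Total 45942.
Order II = ((M1 (M2 M3)) (M4 M5)): (M2 M3): 26×24 by 24×28 → 26×28, cost 26·24·28 = 17472; (M1 (M2 M3)): 17×26 by 26×28 → 17×28, cost 17·26·28 = 12376; cumulative 29848; (M4 M5): 28×13 by 13×27 → 28×27, cost 28·13·27 = 9828; ((M1 (M2 M3)) (M4 M5)): 17×28 by 28×27 → 17×27, cost 17·28·27 = 12852; cumulative 52528. Total 52528.
Difference: |45942 − 52528| = 6586.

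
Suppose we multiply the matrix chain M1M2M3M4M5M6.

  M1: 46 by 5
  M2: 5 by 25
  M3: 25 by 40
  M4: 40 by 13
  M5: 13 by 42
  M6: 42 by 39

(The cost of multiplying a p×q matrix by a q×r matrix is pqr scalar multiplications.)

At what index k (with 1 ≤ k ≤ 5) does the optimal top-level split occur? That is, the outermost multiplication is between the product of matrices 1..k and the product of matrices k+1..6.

Adjacent pairs: M1M2 = 46·5·25 = 5750; M2M3 = 5·25·40 = 5000; M3M4 = 25·40·13 = 13000; M4M5 = 40·13·42 = 21840; M5M6 = 13·42·39 = 21294.
Length 3: M1..M3: k=1: 0+5000+46·5·40=14200; k=2: 5750+0+46·25·40=51750 → min 14200 | M2..M4: k=2: 0+13000+5·25·13=14625; k=3: 5000+0+5·40·13=7600 → min 7600 | M3..M5: k=3: 0+21840+25·40·42=63840; k=4: 13000+0+25·13·42=26650 → min 26650 | M4..M6: k=4: 0+21294+40·13·39=41574; k=5: 21840+0+40·42·39=87360 → min 41574.
Length 4: M1..M4: k=1: 0+7600+46·5·13=10590; k=2: 5750+13000+46·25·13=33700; k=3: 14200+0+46·40·13=38120 → min 10590 | M2..M5: k=2: 0+26650+5·25·42=31900; k=3: 5000+21840+5·40·42=35240; k=4: 7600+0+5·13·42=10330 → min 10330 | M3..M6: k=3: 0+41574+25·40·39=80574; k=4: 13000+21294+25·13·39=46969; k=5: 26650+0+25·42·39=67600 → min 46969.
Length 5: M1..M5: k=1: 0+10330+46·5·42=19990; k=2: 5750+26650+46·25·42=80700; k=3: 14200+21840+46·40·42=113320; k=4: 10590+0+46·13·42=35706 → min 19990 | M2..M6: k=2: 0+46969+5·25·39=51844; k=3: 5000+41574+5·40·39=54374; k=4: 7600+21294+5·13·39=31429; k=5: 10330+0+5·42·39=18520 → min 18520.
Top-level splits: k=1: (M1..M1)·(M2..M6) → 0+18520+46·5·39 = 27490; k=2: (M1..M2)·(M3..M6) → 5750+46969+46·25·39 = 97569; k=3: (M1..M3)·(M4..M6) → 14200+41574+46·40·39 = 127534; k=4: (M1..M4)·(M5..M6) → 10590+21294+46·13·39 = 55206; k=5: (M1..M5)·(M6..M6) → 19990+0+46·42·39 = 95338.
Best split is after M1, i.e. k = 1.

1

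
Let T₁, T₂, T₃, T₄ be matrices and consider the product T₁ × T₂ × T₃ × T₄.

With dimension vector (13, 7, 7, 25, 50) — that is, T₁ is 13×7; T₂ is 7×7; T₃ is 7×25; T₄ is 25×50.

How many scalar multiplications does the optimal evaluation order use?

13937

Adjacent pairs: T₁T₂ = 13·7·7 = 637; T₂T₃ = 7·7·25 = 1225; T₃T₄ = 7·25·50 = 8750.
Length 3: T₁..T₃: k=1: 0+1225+13·7·25=3500; k=2: 637+0+13·7·25=2912 → min 2912 | T₂..T₄: k=2: 0+8750+7·7·50=11200; k=3: 1225+0+7·25·50=9975 → min 9975.
Length 4: T₁..T₄: k=1: 0+9975+13·7·50=14525; k=2: 637+8750+13·7·50=13937; k=3: 2912+0+13·25·50=19162 → min 13937.
Optimal order: ((T₁ × T₂) × (T₃ × T₄)) with cost 13937.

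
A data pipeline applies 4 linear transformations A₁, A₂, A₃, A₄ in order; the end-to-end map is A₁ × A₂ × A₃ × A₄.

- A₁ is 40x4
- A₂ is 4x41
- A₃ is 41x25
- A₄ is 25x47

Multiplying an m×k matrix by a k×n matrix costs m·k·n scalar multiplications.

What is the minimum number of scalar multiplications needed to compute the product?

Adjacent pairs: A₁A₂ = 40·4·41 = 6560; A₂A₃ = 4·41·25 = 4100; A₃A₄ = 41·25·47 = 48175.
Length 3: A₁..A₃: k=1: 0+4100+40·4·25=8100; k=2: 6560+0+40·41·25=47560 → min 8100 | A₂..A₄: k=2: 0+48175+4·41·47=55883; k=3: 4100+0+4·25·47=8800 → min 8800.
Length 4: A₁..A₄: k=1: 0+8800+40·4·47=16320; k=2: 6560+48175+40·41·47=131815; k=3: 8100+0+40·25·47=55100 → min 16320.
Optimal order: (A₁ × ((A₂ × A₃) × A₄)) with cost 16320.

16320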